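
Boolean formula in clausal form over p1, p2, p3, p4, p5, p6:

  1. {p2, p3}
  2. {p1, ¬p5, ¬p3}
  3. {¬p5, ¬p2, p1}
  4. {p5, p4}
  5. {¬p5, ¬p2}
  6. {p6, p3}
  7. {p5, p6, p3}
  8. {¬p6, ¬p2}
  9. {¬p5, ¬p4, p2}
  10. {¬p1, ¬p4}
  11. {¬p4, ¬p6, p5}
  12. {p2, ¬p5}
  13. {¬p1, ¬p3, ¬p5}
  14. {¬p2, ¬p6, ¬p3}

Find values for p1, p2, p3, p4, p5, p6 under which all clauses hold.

Set p1 = False and propagate.
Set p2 = True and propagate.
  then p5 is forced to False.
  then p4 is forced to True.
  then p6 is forced to False.
  then p3 is forced to True.
Check each clause:
  1. {p3, p2} — p2 is true.
  2. {¬p5, p1, ¬p3} — ¬p5 is true.
  3. {¬p2, ¬p5, p1} — ¬p5 is true.
  4. {p4, p5} — p4 is true.
  5. {¬p5, ¬p2} — ¬p5 is true.
  6. {p3, p6} — p3 is true.
  7. {p6, p5, p3} — p3 is true.
  8. {¬p6, ¬p2} — ¬p6 is true.
  9. {¬p5, p2, ¬p4} — p2 is true.
  10. {¬p1, ¬p4} — ¬p1 is true.
  11. {¬p6, p5, ¬p4} — ¬p6 is true.
  12. {¬p5, p2} — p2 is true.
  13. {¬p3, ¬p1, ¬p5} — ¬p5 is true.
  14. {¬p6, ¬p2, ¬p3} — ¬p6 is true.

p1 = F, p2 = T, p3 = T, p4 = T, p5 = F, p6 = F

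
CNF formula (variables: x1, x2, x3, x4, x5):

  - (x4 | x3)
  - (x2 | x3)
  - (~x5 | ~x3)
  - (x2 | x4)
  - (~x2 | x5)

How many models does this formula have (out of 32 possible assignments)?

4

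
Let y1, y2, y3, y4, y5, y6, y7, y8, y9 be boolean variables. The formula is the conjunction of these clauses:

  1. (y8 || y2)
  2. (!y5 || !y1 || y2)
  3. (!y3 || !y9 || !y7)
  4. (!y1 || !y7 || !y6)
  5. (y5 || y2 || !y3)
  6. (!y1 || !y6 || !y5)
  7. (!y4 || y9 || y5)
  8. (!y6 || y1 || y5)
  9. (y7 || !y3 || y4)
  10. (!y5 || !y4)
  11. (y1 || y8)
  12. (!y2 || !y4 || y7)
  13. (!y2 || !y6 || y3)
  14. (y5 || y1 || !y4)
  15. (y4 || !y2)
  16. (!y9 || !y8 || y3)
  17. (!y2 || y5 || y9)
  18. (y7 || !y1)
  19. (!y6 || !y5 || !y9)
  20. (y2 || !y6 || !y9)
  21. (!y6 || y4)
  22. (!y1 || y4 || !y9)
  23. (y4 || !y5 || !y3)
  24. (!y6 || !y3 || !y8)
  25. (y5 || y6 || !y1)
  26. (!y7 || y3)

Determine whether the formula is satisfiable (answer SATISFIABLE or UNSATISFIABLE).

SATISFIABLE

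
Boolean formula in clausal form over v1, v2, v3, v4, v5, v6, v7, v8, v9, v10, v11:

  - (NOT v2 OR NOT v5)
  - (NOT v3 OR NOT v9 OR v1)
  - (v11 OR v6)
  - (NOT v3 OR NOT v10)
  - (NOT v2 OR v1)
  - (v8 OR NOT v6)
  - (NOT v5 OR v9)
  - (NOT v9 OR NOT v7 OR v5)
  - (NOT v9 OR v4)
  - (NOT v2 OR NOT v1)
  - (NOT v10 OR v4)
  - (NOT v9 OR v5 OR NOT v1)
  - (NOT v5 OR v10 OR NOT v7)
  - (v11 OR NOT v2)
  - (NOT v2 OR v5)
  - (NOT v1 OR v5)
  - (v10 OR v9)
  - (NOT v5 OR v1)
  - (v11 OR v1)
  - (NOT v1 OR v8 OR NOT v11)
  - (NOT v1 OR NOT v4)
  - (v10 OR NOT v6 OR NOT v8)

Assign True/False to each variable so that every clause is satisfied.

v1=0, v2=0, v3=0, v4=1, v5=0, v6=0, v7=0, v8=0, v9=0, v10=1, v11=1

v2 occurs only negated in the remaining clauses — set v2 = False.
v3 occurs only negated in the remaining clauses — set v3 = False.
Set v1 = False and propagate.
  then v5 is forced to False.
  then v11 is forced to True.
The remaining clauses are satisfied by v4 = True, v6 = False, v7 = False, v8 = False, v9 = False, v10 = True.
Every clause has at least one true literal under this assignment.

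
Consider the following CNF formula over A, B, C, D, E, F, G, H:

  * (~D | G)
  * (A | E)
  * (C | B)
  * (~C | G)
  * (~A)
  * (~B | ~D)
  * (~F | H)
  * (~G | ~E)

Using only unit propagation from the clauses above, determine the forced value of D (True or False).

False

Unit clause (~A) sets A = False.
In (A | E), A is now false; E must hold, so E = True.
(~E | ~G) with E = True leaves only ~G, so G = False.
(G | ~D): since G = False, the clause reduces to (~D). D = False.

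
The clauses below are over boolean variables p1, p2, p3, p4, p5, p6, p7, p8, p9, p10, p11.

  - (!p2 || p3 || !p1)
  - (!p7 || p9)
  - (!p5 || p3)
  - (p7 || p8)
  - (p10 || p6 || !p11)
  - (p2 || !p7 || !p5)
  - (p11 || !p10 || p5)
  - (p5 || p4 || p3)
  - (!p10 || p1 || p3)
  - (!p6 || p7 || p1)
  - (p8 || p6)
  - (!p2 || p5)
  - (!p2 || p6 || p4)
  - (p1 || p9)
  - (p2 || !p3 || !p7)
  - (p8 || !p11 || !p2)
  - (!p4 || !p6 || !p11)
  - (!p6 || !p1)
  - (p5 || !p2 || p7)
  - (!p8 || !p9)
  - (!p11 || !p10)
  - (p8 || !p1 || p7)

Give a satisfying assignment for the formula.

p1=0, p2=1, p3=1, p4=1, p5=1, p6=1, p7=1, p8=0, p9=1, p10=0, p11=0

Check each clause:
  1. (p3 || !p1 || !p2) — p3 is true.
  2. (p9 || !p7) — p9 is true.
  3. (!p5 || p3) — p3 is true.
  4. (p8 || p7) — p7 is true.
  5. (p6 || !p11 || p10) — !p11 is true.
  6. (!p5 || !p7 || p2) — p2 is true.
  7. (p5 || !p10 || p11) — p5 is true.
  8. (p5 || p4 || p3) — p3 is true.
  9. (!p10 || p1 || p3) — p3 is true.
  10. (p1 || p7 || !p6) — p7 is true.
  11. (p8 || p6) — p6 is true.
  12. (p5 || !p2) — p5 is true.
  13. (p4 || p6 || !p2) — p4 is true.
  14. (p1 || p9) — p9 is true.
  15. (!p7 || !p3 || p2) — p2 is true.
  16. (p8 || !p11 || !p2) — !p11 is true.
  17. (!p11 || !p4 || !p6) — !p11 is true.
  18. (!p6 || !p1) — !p1 is true.
  19. (p7 || !p2 || p5) — p5 is true.
  20. (!p8 || !p9) — !p8 is true.
  21. (!p10 || !p11) — !p11 is true.
  22. (!p1 || p7 || p8) — !p1 is true.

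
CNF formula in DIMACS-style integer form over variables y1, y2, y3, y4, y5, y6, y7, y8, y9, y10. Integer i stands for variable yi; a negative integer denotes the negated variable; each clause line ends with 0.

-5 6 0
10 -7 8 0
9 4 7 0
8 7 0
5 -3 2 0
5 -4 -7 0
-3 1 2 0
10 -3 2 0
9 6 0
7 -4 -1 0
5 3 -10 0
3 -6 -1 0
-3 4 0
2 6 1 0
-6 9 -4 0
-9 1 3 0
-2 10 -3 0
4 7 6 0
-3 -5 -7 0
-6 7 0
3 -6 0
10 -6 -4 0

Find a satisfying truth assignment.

y1=False, y2=True, y3=True, y4=True, y5=False, y6=False, y7=False, y8=True, y9=True, y10=True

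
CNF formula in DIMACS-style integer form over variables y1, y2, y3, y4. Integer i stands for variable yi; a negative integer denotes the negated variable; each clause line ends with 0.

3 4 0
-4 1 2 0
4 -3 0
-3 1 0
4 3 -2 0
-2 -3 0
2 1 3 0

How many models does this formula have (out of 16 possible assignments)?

4

The models are:
  y1=0 y2=1 y3=0 y4=1
  y1=1 y2=0 y3=0 y4=1
  y1=1 y2=0 y3=1 y4=1
  y1=1 y2=1 y3=0 y4=1
That's 4 in total.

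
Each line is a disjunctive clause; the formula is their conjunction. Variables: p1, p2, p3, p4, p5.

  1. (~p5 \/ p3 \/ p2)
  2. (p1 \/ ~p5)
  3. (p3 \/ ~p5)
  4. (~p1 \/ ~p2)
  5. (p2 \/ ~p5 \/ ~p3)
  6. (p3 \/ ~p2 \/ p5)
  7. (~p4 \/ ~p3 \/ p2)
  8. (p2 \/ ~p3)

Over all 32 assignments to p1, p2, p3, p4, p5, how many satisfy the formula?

Satisfying assignments:
  p1=F p2=F p3=F p4=F p5=F
  p1=F p2=F p3=F p4=T p5=F
  p1=F p2=T p3=T p4=F p5=F
  p1=F p2=T p3=T p4=T p5=F
  p1=T p2=F p3=F p4=F p5=F
  p1=T p2=F p3=F p4=T p5=F
Count: 6.

6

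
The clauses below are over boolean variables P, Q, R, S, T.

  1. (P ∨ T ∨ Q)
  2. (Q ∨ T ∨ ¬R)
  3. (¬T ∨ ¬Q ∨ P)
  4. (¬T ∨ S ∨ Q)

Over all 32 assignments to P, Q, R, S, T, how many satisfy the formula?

Split on Q, then T.
  Q=T, T=T: remaining (P,R,S) ∈ {(T,F,F); (T,F,T); (T,T,F); (T,T,T)} — 4.
  Q=T, T=F: P, R, S free → 2^3 = 8.
  Q=F, T=T: remaining (P,R,S) ∈ {(F,F,T); (F,T,T); (T,F,T); (T,T,T)} — 4.
  Q=F, T=F: remaining (P,R,S) ∈ {(T,F,F); (T,F,T)} — 2.
Total: 4 + 8 + 4 + 2 = 18.

18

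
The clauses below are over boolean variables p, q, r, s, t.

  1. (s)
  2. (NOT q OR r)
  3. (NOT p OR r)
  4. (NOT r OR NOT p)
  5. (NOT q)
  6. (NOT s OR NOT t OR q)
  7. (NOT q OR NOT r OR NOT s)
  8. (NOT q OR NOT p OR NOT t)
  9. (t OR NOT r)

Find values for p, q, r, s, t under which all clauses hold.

p = F  q = F  r = F  s = T  t = F

(s) is a unit clause, so s = True.
(NOT q) is a unit clause, so q = False.
(NOT t) is a unit clause, so t = False.
Unit propagation: (NOT r) forces r = False.
The clause (NOT p) is unit: p must be False.
Every clause has at least one true literal under this assignment.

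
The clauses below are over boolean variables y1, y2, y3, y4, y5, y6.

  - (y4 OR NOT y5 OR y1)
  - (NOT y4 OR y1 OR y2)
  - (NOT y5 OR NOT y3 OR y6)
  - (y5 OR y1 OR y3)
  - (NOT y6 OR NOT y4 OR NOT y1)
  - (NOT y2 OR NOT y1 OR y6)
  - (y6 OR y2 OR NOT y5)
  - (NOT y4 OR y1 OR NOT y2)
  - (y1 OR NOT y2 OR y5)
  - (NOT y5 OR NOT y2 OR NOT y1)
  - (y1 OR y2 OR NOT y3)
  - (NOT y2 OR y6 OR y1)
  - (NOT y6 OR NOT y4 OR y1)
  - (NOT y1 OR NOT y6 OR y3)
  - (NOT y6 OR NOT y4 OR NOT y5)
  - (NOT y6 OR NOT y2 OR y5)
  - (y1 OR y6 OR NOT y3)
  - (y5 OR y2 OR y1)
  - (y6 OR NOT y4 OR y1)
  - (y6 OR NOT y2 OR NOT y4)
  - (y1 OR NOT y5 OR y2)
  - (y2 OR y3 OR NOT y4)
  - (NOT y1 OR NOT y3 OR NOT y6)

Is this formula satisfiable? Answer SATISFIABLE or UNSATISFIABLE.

SATISFIABLE

Set y1 = True and propagate.
Set y2 = False and propagate.
Set y3 = True and propagate.
  then y6 is forced to False.
  then y5 is forced to False.
y4 is now unconstrained; take y4 = True.
Every clause has at least one true literal under this assignment.
So y1=T, y2=F, y3=T, y4=T, y5=F, y6=F is a satisfying assignment.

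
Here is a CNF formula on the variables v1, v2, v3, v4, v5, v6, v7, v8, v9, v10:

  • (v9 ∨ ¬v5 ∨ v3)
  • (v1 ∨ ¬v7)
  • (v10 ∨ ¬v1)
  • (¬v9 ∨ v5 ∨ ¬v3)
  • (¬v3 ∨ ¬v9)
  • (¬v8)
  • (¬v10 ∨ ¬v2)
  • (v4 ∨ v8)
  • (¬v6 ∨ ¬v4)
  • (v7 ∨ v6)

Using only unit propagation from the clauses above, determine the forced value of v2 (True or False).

Unit clause (¬v8) sets v8 = False.
In (v4 ∨ v8), v8 is now false; v4 must hold, so v4 = True.
(¬v6 ∨ ¬v4): since v4 = True, the clause reduces to (¬v6). v6 = False.
(v6 ∨ v7) with v6 = False leaves only v7, so v7 = True.
(¬v7 ∨ v1): since v7 = True, the clause reduces to (v1). v1 = True.
(¬v1 ∨ v10) with v1 = True leaves only v10, so v10 = True.
(¬v10 ∨ ¬v2) with v10 = True leaves only ¬v2, so v2 = False.

False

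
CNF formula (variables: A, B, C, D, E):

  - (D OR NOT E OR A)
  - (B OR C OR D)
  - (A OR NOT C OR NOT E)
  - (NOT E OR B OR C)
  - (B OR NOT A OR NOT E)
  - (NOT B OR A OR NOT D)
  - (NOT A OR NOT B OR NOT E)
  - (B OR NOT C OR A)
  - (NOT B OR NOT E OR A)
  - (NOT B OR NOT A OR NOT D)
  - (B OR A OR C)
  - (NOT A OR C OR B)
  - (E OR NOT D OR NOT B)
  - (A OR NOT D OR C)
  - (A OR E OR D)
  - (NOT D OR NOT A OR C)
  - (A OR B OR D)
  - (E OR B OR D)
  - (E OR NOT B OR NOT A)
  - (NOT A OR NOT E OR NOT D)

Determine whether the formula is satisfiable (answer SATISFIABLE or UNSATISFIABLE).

SATISFIABLE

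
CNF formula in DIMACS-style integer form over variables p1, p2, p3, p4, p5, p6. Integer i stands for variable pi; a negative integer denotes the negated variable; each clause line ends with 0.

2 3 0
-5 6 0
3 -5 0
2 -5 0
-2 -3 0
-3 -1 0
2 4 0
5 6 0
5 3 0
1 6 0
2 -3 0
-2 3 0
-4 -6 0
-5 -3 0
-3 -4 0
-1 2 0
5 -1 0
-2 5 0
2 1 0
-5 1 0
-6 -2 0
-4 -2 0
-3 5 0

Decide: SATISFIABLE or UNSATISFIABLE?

p2 = True:
  propagation gives p3=False; an empty clause results — contradiction.
p2 = False:
  propagation gives p3=True; an empty clause results — contradiction.
Every branch closes, so no satisfying assignment exists.

UNSATISFIABLE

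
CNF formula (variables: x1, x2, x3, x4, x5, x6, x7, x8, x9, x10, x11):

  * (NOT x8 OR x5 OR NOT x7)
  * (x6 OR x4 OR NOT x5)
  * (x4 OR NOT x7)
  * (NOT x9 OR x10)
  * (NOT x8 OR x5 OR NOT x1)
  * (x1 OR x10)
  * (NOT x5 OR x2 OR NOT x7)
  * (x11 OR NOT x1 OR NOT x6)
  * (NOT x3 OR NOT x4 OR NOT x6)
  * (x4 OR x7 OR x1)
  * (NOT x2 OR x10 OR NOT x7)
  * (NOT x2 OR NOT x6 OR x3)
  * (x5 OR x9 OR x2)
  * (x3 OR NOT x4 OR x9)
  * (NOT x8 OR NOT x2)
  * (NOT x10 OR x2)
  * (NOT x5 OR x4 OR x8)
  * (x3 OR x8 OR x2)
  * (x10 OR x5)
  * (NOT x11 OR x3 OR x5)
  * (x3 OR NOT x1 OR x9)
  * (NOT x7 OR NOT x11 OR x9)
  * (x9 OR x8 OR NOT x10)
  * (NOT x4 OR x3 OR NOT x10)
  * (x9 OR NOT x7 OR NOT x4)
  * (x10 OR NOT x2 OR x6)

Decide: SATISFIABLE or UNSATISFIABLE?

SATISFIABLE

Branch on x1: take x1 = False.
  then x10 is forced to True.
  then x2 is forced to True.
  then x8 is forced to False.
  then x9 is forced to True.
Branch on x3: take x3 = True.
For the remaining variables, x4 = True, x5 = True, x6 = False, x7 = True, x11 = False works.
Every clause has at least one true literal under this assignment.
So x1=False, x2=True, x3=True, x4=True, x5=True, x6=False, x7=True, x8=False, x9=True, x10=True, x11=False is a satisfying assignment.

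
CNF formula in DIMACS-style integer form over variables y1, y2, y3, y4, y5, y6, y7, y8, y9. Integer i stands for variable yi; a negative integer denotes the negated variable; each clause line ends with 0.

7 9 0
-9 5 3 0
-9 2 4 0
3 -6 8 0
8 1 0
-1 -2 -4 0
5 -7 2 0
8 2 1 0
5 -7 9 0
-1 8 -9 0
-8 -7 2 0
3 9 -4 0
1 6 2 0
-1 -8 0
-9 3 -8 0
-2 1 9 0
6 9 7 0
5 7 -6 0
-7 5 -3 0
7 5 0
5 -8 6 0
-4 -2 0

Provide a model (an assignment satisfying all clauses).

y5 occurs only positively in the remaining clauses — set y5 = True.
Branch on y1: take y1 = False.
  then y8 is forced to True.
Branch on y2: take y2 = True.
  then y9 is forced to True.
  then y3 is forced to True.
  then y4 is forced to False.
y6, y7 are now unconstrained; take y6 = True, y7 = False.

y1 = False, y2 = True, y3 = True, y4 = False, y5 = True, y6 = True, y7 = False, y8 = True, y9 = True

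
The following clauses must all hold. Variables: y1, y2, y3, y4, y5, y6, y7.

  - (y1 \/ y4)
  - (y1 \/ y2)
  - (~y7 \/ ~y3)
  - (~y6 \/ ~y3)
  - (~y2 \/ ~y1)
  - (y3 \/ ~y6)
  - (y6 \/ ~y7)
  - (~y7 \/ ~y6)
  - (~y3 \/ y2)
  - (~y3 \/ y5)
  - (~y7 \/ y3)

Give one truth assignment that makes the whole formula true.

y1=False, y2=True, y3=False, y4=True, y5=False, y6=False, y7=False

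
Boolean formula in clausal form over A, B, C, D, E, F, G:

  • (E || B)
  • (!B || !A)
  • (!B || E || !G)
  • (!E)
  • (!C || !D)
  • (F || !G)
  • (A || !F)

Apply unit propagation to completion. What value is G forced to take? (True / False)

(!E) is a unit clause: E = False.
From (B || E) and E = False: B = True.
In (!B || !A), !B is now false; !A must hold, so A = False.
In (!G || !B || E), E, !B are now false; !G must hold, so G = False.

False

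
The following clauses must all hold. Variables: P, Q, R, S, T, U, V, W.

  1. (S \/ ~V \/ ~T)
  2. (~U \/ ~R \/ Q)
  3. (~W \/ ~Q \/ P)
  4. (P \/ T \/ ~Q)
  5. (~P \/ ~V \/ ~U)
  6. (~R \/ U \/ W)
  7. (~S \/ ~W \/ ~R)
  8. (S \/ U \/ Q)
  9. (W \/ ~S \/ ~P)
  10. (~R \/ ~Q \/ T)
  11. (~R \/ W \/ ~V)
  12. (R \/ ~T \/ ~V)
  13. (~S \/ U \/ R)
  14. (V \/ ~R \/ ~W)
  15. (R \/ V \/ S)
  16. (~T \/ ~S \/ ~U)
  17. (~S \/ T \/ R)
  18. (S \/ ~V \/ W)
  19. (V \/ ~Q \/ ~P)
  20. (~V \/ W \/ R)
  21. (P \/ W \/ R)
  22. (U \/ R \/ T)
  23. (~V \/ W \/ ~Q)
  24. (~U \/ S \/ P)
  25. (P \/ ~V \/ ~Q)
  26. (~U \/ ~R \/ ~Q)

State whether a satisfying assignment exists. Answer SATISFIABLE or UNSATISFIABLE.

R = True:
  Q = True:
    propagation gives T=True, U=False, W=True, P=True; an empty clause results — contradiction.
  Q = False:
    propagation gives U=False, W=True, S=False; an empty clause results — contradiction.
R = False:
  S = True:
    propagation gives U=True, T=False; an empty clause results — contradiction.
  S = False:
    propagation gives V=True, T=False, W=True, U=True; an empty clause results — contradiction.
Every branch closes, so no satisfying assignment exists.

UNSATISFIABLE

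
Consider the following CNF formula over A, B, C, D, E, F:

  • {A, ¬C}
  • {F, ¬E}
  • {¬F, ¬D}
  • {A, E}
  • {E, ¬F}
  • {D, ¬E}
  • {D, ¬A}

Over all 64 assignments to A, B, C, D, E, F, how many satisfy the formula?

The models are:
  A=T B=F C=F D=T E=F F=F
  A=T B=F C=T D=T E=F F=F
  A=T B=T C=F D=T E=F F=F
  A=T B=T C=T D=T E=F F=F
Count: 4.

4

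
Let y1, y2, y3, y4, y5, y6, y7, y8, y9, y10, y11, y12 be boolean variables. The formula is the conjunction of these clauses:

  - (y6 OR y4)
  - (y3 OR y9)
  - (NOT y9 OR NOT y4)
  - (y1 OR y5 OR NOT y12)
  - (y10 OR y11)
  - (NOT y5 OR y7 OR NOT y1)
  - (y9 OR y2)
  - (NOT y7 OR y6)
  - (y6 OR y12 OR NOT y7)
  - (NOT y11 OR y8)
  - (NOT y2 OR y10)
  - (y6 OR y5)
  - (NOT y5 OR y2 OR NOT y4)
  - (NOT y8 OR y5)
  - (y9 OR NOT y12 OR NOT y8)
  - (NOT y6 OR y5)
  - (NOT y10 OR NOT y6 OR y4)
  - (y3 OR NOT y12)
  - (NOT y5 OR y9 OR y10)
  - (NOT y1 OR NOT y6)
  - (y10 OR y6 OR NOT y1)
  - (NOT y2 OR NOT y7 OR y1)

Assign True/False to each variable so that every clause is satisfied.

y1=F  y2=T  y3=T  y4=T  y5=T  y6=T  y7=F  y8=T  y9=F  y10=T  y11=T  y12=F

y3 occurs only positively in the remaining clauses — set y3 = True.
Set y1 = False and propagate.
For the remaining variables, y2 = True, y4 = True, y5 = True, y6 = True, y7 = False, y8 = True, y9 = False, y10 = True, y11 = True, y12 = False works.
Every clause has at least one true literal under this assignment.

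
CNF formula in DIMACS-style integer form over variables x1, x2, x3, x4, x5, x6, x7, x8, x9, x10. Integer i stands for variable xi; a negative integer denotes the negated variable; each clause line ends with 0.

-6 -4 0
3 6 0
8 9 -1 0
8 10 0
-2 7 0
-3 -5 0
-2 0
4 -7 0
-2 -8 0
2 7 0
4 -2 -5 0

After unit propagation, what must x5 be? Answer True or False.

False

(¬x2) stands alone — x2 = False.
(x7 ∨ x2) with x2 = False leaves only x7, so x7 = True.
(x4 ∨ ¬x7) with x7 = True leaves only x4, so x4 = True.
(¬x4 ∨ ¬x6) with x4 = True leaves only ¬x6, so x6 = False.
From (x6 ∨ x3) and x6 = False: x3 = True.
(¬x5 ∨ ¬x3): since x3 = True, the clause reduces to (¬x5). x5 = False.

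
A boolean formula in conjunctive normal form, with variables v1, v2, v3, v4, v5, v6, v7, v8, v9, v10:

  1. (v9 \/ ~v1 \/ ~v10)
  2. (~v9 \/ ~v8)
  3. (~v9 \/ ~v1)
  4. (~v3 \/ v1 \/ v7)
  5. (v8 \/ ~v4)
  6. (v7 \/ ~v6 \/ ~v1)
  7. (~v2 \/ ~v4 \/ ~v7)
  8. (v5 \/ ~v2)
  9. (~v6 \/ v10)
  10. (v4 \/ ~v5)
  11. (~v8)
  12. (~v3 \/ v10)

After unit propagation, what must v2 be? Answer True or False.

Unit clause (~v8) sets v8 = False.
(v8 \/ ~v4) with v8 = False leaves only ~v4, so v4 = False.
(v4 \/ ~v5) with v4 = False leaves only ~v5, so v5 = False.
From (v5 \/ ~v2) and v5 = False: v2 = False.

False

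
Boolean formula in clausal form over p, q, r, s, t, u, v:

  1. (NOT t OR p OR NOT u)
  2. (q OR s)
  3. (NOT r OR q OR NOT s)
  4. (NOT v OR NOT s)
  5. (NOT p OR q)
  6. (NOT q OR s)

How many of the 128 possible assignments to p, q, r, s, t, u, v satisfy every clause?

17

Case analysis on q and s:
  q=1, s=1: r free; 7 ways for (p,t,u,v) × 2^1 = 14.
  q=1, s=0: a clause becomes empty — 0.
  q=0, s=1: remaining (p,r,t,u,v) ∈ {(0,0,0,0,0); (0,0,0,1,0); (0,0,1,0,0)} — 3.
  q=0, s=0: a clause becomes empty — 0.
Total: 14 + 0 + 3 + 0 = 17.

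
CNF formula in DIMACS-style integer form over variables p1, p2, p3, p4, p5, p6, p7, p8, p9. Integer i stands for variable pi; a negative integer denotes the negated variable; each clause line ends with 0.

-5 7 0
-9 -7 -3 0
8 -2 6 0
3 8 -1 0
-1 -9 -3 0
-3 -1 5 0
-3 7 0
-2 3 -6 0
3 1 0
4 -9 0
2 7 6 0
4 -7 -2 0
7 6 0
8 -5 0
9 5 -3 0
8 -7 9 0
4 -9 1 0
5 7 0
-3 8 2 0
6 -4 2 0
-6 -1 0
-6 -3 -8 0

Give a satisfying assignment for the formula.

Branch on p1: take p1 = True.
  then p6 is forced to False.
  then p7 is forced to True.
Try p2 = True.
  then p8 is forced to True.
  then p4 is forced to True.
Branch on p3: take p3 = False.
p5, p9 are now unconstrained; take p5 = True, p9 = False.

p1 = T, p2 = T, p3 = F, p4 = T, p5 = T, p6 = F, p7 = T, p8 = T, p9 = F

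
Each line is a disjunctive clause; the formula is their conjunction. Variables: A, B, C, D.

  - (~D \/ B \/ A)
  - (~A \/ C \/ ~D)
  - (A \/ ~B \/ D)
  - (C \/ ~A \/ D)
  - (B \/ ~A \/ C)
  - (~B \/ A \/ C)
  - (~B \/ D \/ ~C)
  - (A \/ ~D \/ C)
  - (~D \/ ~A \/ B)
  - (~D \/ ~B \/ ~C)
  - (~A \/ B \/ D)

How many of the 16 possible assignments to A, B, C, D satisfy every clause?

2

Satisfying assignments:
  A=F B=F C=F D=F
  A=F B=F C=T D=F
That's 2 in total.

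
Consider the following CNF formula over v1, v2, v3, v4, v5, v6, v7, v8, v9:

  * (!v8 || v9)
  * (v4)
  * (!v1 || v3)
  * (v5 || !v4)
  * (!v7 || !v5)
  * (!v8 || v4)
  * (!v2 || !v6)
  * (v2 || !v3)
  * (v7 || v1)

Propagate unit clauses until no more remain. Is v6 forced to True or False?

False

(v4) is a unit clause: v4 = True.
From (v5 || !v4) and v4 = True: v5 = True.
From (!v5 || !v7) and v5 = True: v7 = False.
From (v7 || v1) and v7 = False: v1 = True.
From (v3 || !v1) and v1 = True: v3 = True.
(v2 || !v3): since v3 = True, the clause reduces to (v2). v2 = True.
From (!v6 || !v2) and v2 = True: v6 = False.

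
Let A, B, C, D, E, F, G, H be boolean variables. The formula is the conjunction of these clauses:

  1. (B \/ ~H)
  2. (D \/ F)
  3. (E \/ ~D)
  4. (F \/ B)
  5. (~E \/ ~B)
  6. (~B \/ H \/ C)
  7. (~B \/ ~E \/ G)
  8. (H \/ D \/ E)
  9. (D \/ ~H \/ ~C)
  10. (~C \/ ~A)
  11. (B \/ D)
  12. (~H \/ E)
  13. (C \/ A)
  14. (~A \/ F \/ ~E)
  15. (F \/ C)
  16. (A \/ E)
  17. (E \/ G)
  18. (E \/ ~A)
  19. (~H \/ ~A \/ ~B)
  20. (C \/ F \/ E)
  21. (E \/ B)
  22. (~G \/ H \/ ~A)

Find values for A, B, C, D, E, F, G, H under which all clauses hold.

F occurs only positively in the remaining clauses — set F = True.
Set A = False and propagate.
  then C is forced to True.
  then E is forced to True.
  then B is forced to False.
  then H is forced to False.
  then D is forced to True.
G is now unconstrained; take G = True.
Check each clause:
  1. (~H \/ B) — ~H is true.
  2. (D \/ F) — D is true.
  3. (~D \/ E) — E is true.
  4. (F \/ B) — F is true.
  5. (~B \/ ~E) — ~B is true.
  6. (H \/ C \/ ~B) — C is true.
  7. (~B \/ G \/ ~E) — ~B is true.
  8. (E \/ D \/ H) — D is true.
  9. (~C \/ ~H \/ D) — ~H is true.
  10. (~C \/ ~A) — ~A is true.
  11. (B \/ D) — D is true.
  12. (~H \/ E) — ~H is true.
  13. (A \/ C) — C is true.
  14. (~E \/ F \/ ~A) — ~A is true.
  15. (F \/ C) — C is true.
  16. (A \/ E) — E is true.
  17. (E \/ G) — E is true.
  18. (E \/ ~A) — E is true.
  19. (~A \/ ~H \/ ~B) — ~H is true.
  20. (C \/ E \/ F) — C is true.
  21. (E \/ B) — E is true.
  22. (~G \/ ~A \/ H) — ~A is true.

A=F, B=F, C=T, D=T, E=T, F=T, G=T, H=F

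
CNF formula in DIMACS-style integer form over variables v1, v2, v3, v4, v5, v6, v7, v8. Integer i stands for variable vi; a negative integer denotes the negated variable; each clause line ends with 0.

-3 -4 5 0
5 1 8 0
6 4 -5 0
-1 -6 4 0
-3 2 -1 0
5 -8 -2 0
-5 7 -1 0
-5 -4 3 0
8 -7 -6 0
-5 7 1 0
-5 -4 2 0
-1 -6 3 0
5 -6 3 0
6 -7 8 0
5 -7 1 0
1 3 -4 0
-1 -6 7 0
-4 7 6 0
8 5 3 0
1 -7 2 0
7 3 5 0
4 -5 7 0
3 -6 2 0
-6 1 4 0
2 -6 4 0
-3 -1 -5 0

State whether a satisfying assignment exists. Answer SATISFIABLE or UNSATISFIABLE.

SATISFIABLE

Try v1 = True.
For the remaining variables, v2 = False, v3 = False, v4 = True, v5 = False, v6 = False, v7 = True, v8 = True works.
So v1=True, v2=False, v3=False, v4=True, v5=False, v6=False, v7=True, v8=True is a satisfying assignment.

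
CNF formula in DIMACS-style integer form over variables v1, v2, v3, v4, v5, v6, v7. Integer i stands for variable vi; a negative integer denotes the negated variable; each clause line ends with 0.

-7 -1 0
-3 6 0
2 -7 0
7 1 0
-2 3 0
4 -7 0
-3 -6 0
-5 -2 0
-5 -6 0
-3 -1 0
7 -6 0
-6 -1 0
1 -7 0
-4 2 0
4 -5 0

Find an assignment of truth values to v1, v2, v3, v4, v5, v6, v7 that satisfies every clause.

v5 occurs only negated in the remaining clauses — set v5 = False.
Set v1 = True and propagate.
  then v7 is forced to False.
  then v3 is forced to False.
  then v2 is forced to False.
  then v6 is forced to False.
  then v4 is forced to False.
Every clause has at least one true literal under this assignment.

v1 = T, v2 = F, v3 = F, v4 = F, v5 = F, v6 = F, v7 = F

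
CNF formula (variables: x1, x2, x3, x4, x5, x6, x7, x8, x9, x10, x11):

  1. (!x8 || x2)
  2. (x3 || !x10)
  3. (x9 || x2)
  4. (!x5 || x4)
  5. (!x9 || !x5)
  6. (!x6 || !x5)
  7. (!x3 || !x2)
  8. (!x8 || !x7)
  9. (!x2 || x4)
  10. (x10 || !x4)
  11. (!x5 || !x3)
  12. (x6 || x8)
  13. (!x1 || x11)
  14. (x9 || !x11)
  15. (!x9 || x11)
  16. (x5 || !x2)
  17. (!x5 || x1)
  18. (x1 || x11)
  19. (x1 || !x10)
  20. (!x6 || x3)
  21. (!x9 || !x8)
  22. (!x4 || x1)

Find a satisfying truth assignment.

x1 = T, x2 = F, x3 = T, x4 = F, x5 = F, x6 = T, x7 = T, x8 = F, x9 = T, x10 = T, x11 = T

Check each clause:
  1. (x2 || !x8) — !x8 is true.
  2. (x3 || !x10) — x3 is true.
  3. (x9 || x2) — x9 is true.
  4. (x4 || !x5) — !x5 is true.
  5. (!x9 || !x5) — !x5 is true.
  6. (!x5 || !x6) — !x5 is true.
  7. (!x2 || !x3) — !x2 is true.
  8. (!x7 || !x8) — !x8 is true.
  9. (!x2 || x4) — !x2 is true.
  10. (x10 || !x4) — x10 is true.
  11. (!x5 || !x3) — !x5 is true.
  12. (x8 || x6) — x6 is true.
  13. (x11 || !x1) — x11 is true.
  14. (x9 || !x11) — x9 is true.
  15. (!x9 || x11) — x11 is true.
  16. (x5 || !x2) — !x2 is true.
  17. (!x5 || x1) — x1 is true.
  18. (x11 || x1) — x1 is true.
  19. (x1 || !x10) — x1 is true.
  20. (x3 || !x6) — x3 is true.
  21. (!x9 || !x8) — !x8 is true.
  22. (!x4 || x1) — x1 is true.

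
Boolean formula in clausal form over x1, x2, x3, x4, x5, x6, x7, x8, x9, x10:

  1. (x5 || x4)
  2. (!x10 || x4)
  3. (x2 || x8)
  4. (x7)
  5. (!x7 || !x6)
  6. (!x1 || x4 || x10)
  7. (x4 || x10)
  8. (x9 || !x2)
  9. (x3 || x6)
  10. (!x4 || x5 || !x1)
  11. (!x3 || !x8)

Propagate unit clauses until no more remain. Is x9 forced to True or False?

(x7) is a unit clause: x7 = True.
(!x7 || !x6): since x7 = True, the clause reduces to (!x6). x6 = False.
(x3 || x6) with x6 = False leaves only x3, so x3 = True.
(!x8 || !x3): since x3 = True, the clause reduces to (!x8). x8 = False.
(x8 || x2): since x8 = False, the clause reduces to (x2). x2 = True.
From (x9 || !x2) and x2 = True: x9 = True.

True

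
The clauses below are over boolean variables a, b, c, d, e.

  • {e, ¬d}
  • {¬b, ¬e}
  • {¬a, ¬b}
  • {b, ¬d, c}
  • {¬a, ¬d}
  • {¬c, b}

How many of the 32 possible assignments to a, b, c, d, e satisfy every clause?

Satisfying assignments:
  a=F b=F c=F d=F e=F
  a=F b=F c=F d=F e=T
  a=F b=T c=F d=F e=F
  a=F b=T c=T d=F e=F
  a=T b=F c=F d=F e=F
  a=T b=F c=F d=F e=T
That's 6 in total.

6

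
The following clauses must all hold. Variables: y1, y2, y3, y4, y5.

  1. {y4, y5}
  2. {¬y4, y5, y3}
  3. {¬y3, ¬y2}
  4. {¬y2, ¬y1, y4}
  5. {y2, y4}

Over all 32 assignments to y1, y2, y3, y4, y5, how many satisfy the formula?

Split on y4, then y2.
  y4=1, y2=1: remaining (y1,y3,y5) ∈ {(0,0,1); (1,0,1)} — 2.
  y4=1, y2=0: y1 free; 3 ways for (y3,y5) × 2^1 = 6.
  y4=0, y2=1: remaining (y1,y3,y5) ∈ {(0,0,1)} — 1.
  y4=0, y2=0: a clause becomes empty — 0.
Total: 2 + 6 + 1 + 0 = 9.

9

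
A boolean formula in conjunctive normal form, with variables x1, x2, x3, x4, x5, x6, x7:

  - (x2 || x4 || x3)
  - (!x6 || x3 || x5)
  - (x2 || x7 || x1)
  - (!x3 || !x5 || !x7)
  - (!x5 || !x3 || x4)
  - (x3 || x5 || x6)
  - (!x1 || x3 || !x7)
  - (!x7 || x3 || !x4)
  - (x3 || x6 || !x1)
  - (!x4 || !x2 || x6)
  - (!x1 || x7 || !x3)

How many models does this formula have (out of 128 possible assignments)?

Split on x3, then x7.
  x3=T, x7=T: x1 free; 7 ways for (x2,x4,x5,x6) × 2^1 = 14.
  x3=T, x7=F: remaining (x1,x2,x4,x5,x6) ∈ {(F,T,F,F,F); (F,T,F,F,T); (F,T,T,F,T); (F,T,T,T,T)} — 4.
  x3=F, x7=T: remaining (x1,x2,x4,x5,x6) ∈ {(F,T,F,T,F); (F,T,F,T,T)} — 2.
  x3=F, x7=F: 6 of the 32 assignments to (x1,x2,x4,x5,x6) work.
Total: 14 + 4 + 2 + 6 = 26.

26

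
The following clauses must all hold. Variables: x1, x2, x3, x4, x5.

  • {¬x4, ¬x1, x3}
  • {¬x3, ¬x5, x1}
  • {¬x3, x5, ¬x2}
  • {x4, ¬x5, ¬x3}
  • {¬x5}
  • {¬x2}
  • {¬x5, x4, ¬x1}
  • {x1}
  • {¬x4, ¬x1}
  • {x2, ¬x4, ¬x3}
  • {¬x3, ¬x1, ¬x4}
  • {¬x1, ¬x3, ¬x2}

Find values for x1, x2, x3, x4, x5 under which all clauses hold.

(¬x5) is a unit clause, so x5 = False.
(¬x2) is a unit clause, so x2 = False.
The clause (x1) is unit: x1 must be True.
(¬x4) is a unit clause, so x4 = False.
x3 is now unconstrained; take x3 = False.
Check each clause:
  1. {x3, ¬x1, ¬x4} — ¬x4 is true.
  2. {¬x3, x1, ¬x5} — x1 is true.
  3. {¬x2, x5, ¬x3} — ¬x3 is true.
  4. {¬x3, ¬x5, x4} — ¬x5 is true.
  5. {¬x5} — ¬x5 is true.
  6. {¬x2} — ¬x2 is true.
  7. {¬x5, x4, ¬x1} — ¬x5 is true.
  8. {x1} — x1 is true.
  9. {¬x4, ¬x1} — ¬x4 is true.
  10. {¬x4, x2, ¬x3} — ¬x4 is true.
  11. {¬x4, ¬x1, ¬x3} — ¬x4 is true.
  12. {¬x3, ¬x2, ¬x1} — ¬x3 is true.

x1=True, x2=False, x3=False, x4=False, x5=False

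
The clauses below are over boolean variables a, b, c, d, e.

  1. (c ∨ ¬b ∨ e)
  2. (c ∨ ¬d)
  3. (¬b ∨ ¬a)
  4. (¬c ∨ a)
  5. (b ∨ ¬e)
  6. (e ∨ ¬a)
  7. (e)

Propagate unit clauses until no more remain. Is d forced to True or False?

False

(e) is a unit clause: e = True.
From (b ∨ ¬e) and e = True: b = True.
From (¬a ∨ ¬b) and b = True: a = False.
From (a ∨ ¬c) and a = False: c = False.
(¬d ∨ c) with c = False leaves only ¬d, so d = False.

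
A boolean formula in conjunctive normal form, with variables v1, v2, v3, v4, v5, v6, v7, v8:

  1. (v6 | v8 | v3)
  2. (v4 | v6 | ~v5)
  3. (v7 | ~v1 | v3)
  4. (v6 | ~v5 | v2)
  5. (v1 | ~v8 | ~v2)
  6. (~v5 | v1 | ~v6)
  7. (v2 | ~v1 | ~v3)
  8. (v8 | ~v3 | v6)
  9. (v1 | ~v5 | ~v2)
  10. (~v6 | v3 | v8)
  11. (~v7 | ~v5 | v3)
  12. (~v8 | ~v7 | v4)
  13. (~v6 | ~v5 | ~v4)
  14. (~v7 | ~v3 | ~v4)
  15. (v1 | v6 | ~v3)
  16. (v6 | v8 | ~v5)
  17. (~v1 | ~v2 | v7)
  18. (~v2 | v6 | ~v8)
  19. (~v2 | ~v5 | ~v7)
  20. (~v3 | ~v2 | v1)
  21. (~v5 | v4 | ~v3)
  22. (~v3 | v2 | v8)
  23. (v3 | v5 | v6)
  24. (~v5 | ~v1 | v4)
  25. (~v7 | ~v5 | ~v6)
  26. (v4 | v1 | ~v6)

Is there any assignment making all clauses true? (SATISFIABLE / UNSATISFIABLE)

Branch on v1: take v1 = False.
Branch on v2: take v2 = False.
Branch on v3: take v3 = False.
The remaining clauses are satisfied by v4 = True, v5 = False, v6 = True, v7 = True, v8 = True.
So v1=False, v2=False, v3=False, v4=True, v5=False, v6=True, v7=True, v8=True is a satisfying assignment.

SATISFIABLE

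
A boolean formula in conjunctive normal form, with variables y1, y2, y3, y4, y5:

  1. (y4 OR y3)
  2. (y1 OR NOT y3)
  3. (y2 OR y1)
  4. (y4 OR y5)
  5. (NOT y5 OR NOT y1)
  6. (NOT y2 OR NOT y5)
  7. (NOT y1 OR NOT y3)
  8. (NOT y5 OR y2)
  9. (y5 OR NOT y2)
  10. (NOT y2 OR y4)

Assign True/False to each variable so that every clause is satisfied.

y4 occurs only positively in the remaining clauses — set y4 = True.
Try y1 = True.
  then y5 is forced to False.
  then y3 is forced to False.
  then y2 is forced to False.

y1 = T, y2 = F, y3 = F, y4 = T, y5 = F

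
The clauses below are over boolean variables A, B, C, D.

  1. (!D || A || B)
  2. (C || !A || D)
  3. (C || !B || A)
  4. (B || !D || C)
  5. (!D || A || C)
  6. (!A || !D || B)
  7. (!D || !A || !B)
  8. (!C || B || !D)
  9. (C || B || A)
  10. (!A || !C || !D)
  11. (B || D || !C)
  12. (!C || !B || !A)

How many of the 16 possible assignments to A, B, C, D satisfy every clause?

2

The models are:
  A=F B=T C=T D=F
  A=F B=T C=T D=T
Count: 2.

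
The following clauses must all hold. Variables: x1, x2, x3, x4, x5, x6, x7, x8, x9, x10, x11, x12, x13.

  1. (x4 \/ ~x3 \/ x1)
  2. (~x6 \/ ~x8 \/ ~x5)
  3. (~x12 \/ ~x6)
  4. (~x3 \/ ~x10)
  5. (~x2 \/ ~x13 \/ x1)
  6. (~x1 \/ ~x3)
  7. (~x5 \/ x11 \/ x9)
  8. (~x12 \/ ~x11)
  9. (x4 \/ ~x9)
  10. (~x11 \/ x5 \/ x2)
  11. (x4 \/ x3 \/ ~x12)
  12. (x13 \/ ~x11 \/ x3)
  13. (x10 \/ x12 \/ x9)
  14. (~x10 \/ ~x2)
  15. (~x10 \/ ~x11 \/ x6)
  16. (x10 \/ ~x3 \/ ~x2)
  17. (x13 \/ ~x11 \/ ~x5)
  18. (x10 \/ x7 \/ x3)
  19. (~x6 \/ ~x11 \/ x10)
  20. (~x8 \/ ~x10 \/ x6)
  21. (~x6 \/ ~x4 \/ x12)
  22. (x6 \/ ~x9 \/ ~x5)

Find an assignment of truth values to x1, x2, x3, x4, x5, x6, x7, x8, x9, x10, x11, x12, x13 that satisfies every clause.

x1 = T, x2 = F, x3 = F, x4 = T, x5 = F, x6 = F, x7 = T, x8 = F, x9 = T, x10 = F, x11 = F, x12 = F, x13 = T

Check each clause:
  1. (~x3 \/ x1 \/ x4) — x1 is true.
  2. (~x8 \/ ~x6 \/ ~x5) — ~x8 is true.
  3. (~x12 \/ ~x6) — ~x6 is true.
  4. (~x10 \/ ~x3) — ~x3 is true.
  5. (x1 \/ ~x13 \/ ~x2) — x1 is true.
  6. (~x3 \/ ~x1) — ~x3 is true.
  7. (~x5 \/ x9 \/ x11) — x9 is true.
  8. (~x11 \/ ~x12) — ~x12 is true.
  9. (~x9 \/ x4) — x4 is true.
  10. (x2 \/ x5 \/ ~x11) — ~x11 is true.
  11. (x4 \/ ~x12 \/ x3) — x4 is true.
  12. (x13 \/ x3 \/ ~x11) — ~x11 is true.
  13. (x9 \/ x10 \/ x12) — x9 is true.
  14. (~x10 \/ ~x2) — ~x2 is true.
  15. (~x11 \/ x6 \/ ~x10) — ~x11 is true.
  16. (~x2 \/ x10 \/ ~x3) — ~x3 is true.
  17. (~x5 \/ x13 \/ ~x11) — ~x11 is true.
  18. (x3 \/ x10 \/ x7) — x7 is true.
  19. (~x6 \/ x10 \/ ~x11) — ~x6 is true.
  20. (x6 \/ ~x10 \/ ~x8) — ~x8 is true.
  21. (x12 \/ ~x6 \/ ~x4) — ~x6 is true.
  22. (~x5 \/ x6 \/ ~x9) — ~x5 is true.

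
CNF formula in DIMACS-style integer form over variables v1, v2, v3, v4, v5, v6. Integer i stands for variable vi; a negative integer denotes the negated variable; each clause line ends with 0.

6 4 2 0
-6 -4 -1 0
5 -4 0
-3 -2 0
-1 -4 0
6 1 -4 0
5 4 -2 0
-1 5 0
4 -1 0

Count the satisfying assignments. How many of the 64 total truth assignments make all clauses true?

9

Split on v4, then v1.
  v4=1, v1=1: a clause becomes empty — 0.
  v4=1, v1=0: remaining (v2,v3,v5,v6) ∈ {(0,0,1,1); (0,1,1,1); (1,0,1,1)} — 3.
  v4=0, v1=1: a clause becomes empty — 0.
  v4=0, v1=0: 6 of the 16 assignments to (v2,v3,v5,v6) work.
Total: 0 + 3 + 0 + 6 = 9.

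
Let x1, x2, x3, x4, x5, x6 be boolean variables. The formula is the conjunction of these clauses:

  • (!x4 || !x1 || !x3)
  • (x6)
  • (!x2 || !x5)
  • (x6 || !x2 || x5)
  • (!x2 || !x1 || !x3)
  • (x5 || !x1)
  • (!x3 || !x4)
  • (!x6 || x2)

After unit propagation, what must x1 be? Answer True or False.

False

(x6) is a unit clause: x6 = True.
(!x6 || x2): since x6 = True, the clause reduces to (x2). x2 = True.
In (!x2 || !x5), !x2 is now false; !x5 must hold, so x5 = False.
(x5 || !x1): since x5 = False, the clause reduces to (!x1). x1 = False.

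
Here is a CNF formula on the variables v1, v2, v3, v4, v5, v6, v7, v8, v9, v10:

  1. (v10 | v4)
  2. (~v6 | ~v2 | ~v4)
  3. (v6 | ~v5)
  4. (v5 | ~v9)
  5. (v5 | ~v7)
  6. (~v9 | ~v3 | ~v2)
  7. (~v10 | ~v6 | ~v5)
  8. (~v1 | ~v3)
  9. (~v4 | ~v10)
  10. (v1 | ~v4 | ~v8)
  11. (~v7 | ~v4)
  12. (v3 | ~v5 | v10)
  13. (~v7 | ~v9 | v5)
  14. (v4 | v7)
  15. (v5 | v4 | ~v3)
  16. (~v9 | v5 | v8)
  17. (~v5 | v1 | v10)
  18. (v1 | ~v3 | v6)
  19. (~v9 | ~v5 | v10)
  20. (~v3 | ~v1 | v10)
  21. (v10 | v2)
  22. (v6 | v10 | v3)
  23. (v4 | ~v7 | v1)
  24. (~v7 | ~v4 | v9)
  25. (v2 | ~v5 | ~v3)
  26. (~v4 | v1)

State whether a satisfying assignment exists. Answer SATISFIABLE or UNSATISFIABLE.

v5 = True:
  propagation gives v6=True, v10=False, v4=True, v2=False; an empty clause results — contradiction.
v5 = False:
  propagation gives v9=False, v7=False, v4=True, v10=False; an empty clause results — contradiction.
Every branch closes, so no satisfying assignment exists.

UNSATISFIABLE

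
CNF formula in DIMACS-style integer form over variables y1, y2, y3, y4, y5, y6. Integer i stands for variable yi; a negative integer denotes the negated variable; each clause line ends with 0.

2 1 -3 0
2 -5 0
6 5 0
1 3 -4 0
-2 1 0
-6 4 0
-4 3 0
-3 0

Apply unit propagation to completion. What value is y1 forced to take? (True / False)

True

(~y3) stands alone — y3 = False.
(~y4 \/ y3): since y3 = False, the clause reduces to (~y4). y4 = False.
(y4 \/ ~y6) with y4 = False leaves only ~y6, so y6 = False.
From (y6 \/ y5) and y6 = False: y5 = True.
(~y5 \/ y2): since y5 = True, the clause reduces to (y2). y2 = True.
(~y2 \/ y1): since y2 = True, the clause reduces to (y1). y1 = True.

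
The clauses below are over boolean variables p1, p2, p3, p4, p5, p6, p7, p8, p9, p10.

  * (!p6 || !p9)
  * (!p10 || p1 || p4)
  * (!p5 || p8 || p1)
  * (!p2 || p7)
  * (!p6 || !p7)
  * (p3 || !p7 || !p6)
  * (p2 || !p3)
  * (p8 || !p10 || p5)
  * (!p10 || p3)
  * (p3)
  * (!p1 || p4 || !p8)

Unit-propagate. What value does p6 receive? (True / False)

False

Unit clause (p3) sets p3 = True.
In (p2 || !p3), !p3 is now false; p2 must hold, so p2 = True.
(p7 || !p2): since p2 = True, the clause reduces to (p7). p7 = True.
(!p7 || !p6): since p7 = True, the clause reduces to (!p6). p6 = False.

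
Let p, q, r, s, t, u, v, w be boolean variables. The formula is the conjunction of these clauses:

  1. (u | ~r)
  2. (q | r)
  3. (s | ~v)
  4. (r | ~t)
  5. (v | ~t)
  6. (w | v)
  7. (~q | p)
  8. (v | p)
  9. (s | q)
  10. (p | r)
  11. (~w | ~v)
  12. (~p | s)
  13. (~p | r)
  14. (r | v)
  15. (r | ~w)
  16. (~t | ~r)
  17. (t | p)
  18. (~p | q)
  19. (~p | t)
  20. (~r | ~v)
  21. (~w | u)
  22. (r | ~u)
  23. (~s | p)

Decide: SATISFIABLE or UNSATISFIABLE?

UNSATISFIABLE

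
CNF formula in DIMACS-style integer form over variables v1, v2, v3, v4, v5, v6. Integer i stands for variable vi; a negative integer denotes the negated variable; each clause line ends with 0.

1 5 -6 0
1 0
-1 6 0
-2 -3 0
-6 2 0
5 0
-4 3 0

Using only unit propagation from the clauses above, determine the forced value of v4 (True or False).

Unit clause (v1) sets v1 = True.
In (v6 OR NOT v1), NOT v1 is now false; v6 must hold, so v6 = True.
(v2 OR NOT v6): since v6 = True, the clause reduces to (v2). v2 = True.
(NOT v3 OR NOT v2): since v2 = True, the clause reduces to (NOT v3). v3 = False.
(v5) stands alone — v5 = True.
From (v3 OR NOT v4) and v3 = False: v4 = False.

False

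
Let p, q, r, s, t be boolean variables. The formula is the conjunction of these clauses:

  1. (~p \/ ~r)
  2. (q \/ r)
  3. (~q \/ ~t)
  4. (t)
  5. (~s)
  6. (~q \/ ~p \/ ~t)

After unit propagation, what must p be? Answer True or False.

False

(t) stands alone — t = True.
(~t \/ ~q): since t = True, the clause reduces to (~q). q = False.
(r \/ q) with q = False leaves only r, so r = True.
(~r \/ ~p) with r = True leaves only ~p, so p = False.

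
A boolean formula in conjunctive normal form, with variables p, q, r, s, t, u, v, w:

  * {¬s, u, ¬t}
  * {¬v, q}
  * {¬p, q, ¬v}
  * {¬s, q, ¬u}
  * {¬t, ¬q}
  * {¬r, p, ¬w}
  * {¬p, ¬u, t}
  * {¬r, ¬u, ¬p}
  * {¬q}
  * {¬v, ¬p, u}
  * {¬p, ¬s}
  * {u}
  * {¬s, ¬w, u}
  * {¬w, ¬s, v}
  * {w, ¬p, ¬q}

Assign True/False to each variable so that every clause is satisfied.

(¬q) is a unit clause, so q = False.
(¬v) is a unit clause, so v = False.
(u) is a unit clause, so u = True.
Unit propagation: (¬s) forces s = False.
Pure literal: r appears only negated; assign r = False.
Pure literal: t appears only positively; assign t = True.
p, w are now unconstrained; take p = True, w = True.
Every clause has at least one true literal under this assignment.

p=True, q=False, r=False, s=False, t=True, u=True, v=False, w=True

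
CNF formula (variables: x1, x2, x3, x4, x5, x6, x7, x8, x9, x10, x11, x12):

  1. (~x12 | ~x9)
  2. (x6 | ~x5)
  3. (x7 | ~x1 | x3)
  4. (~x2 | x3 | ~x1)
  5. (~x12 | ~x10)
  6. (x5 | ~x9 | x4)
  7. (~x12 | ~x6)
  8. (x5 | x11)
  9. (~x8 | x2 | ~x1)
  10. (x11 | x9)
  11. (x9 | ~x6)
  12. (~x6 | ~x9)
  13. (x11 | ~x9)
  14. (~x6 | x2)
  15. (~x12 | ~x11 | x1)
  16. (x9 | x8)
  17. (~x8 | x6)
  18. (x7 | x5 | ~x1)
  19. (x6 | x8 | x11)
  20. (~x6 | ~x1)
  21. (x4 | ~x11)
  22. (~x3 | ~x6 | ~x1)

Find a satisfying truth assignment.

x1 = True, x2 = True, x3 = True, x4 = True, x5 = False, x6 = False, x7 = True, x8 = False, x9 = True, x10 = False, x11 = True, x12 = False

x4 occurs only positively in the remaining clauses — set x4 = True.
Pure literal: x7 appears only positively; assign x7 = True.
Branch on x1: take x1 = True.
  then x6 is forced to False.
  then x5 is forced to False.
  then x11 is forced to True.
  then x8 is forced to False.
  then x9 is forced to True.
  then x12 is forced to False.
Branch on x2: take x2 = True.
  then x3 is forced to True.
x10 is now unconstrained; take x10 = False.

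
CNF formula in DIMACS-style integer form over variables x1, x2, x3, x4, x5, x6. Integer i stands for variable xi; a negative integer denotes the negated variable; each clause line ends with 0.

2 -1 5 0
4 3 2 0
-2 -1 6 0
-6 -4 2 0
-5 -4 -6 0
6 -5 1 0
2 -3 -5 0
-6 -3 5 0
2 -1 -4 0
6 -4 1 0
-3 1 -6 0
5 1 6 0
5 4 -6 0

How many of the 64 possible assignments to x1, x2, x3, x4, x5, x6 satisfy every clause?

Satisfying assignments:
  x1=0 x2=1 x3=0 x4=0 x5=1 x6=1
  x1=0 x2=1 x3=0 x4=1 x5=0 x6=1
  x1=1 x2=1 x3=0 x4=0 x5=1 x6=1
  x1=1 x2=1 x3=0 x4=1 x5=0 x6=1
  x1=1 x2=1 x3=1 x4=0 x5=1 x6=1
That's 5 in total.

5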